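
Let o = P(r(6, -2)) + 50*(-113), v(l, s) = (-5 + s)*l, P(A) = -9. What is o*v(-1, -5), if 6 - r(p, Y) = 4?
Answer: -56590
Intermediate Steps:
r(p, Y) = 2 (r(p, Y) = 6 - 1*4 = 6 - 4 = 2)
v(l, s) = l*(-5 + s)
o = -5659 (o = -9 + 50*(-113) = -9 - 5650 = -5659)
o*v(-1, -5) = -(-5659)*(-5 - 5) = -(-5659)*(-10) = -5659*10 = -56590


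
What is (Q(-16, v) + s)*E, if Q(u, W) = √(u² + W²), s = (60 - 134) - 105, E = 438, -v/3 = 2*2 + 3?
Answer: -78402 + 438*√697 ≈ -66839.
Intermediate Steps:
v = -21 (v = -3*(2*2 + 3) = -3*(4 + 3) = -3*7 = -21)
s = -179 (s = -74 - 105 = -179)
Q(u, W) = √(W² + u²)
(Q(-16, v) + s)*E = (√((-21)² + (-16)²) - 179)*438 = (√(441 + 256) - 179)*438 = (√697 - 179)*438 = (-179 + √697)*438 = -78402 + 438*√697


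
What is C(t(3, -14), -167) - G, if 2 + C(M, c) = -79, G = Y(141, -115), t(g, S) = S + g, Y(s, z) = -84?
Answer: 3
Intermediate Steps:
G = -84
C(M, c) = -81 (C(M, c) = -2 - 79 = -81)
C(t(3, -14), -167) - G = -81 - 1*(-84) = -81 + 84 = 3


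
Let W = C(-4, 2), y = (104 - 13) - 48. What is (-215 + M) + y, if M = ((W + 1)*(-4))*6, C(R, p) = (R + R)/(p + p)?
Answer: -148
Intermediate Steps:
y = 43 (y = 91 - 48 = 43)
C(R, p) = R/p (C(R, p) = (2*R)/((2*p)) = (2*R)*(1/(2*p)) = R/p)
W = -2 (W = -4/2 = -4*½ = -2)
M = 24 (M = ((-2 + 1)*(-4))*6 = -1*(-4)*6 = 4*6 = 24)
(-215 + M) + y = (-215 + 24) + 43 = -191 + 43 = -148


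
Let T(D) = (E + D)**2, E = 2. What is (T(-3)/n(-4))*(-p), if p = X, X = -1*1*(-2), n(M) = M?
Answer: 1/2 ≈ 0.50000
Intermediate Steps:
X = 2 (X = -1*(-2) = 2)
p = 2
T(D) = (2 + D)**2
(T(-3)/n(-4))*(-p) = ((2 - 3)**2/(-4))*(-1*2) = -1/4*(-1)**2*(-2) = -1/4*1*(-2) = -1/4*(-2) = 1/2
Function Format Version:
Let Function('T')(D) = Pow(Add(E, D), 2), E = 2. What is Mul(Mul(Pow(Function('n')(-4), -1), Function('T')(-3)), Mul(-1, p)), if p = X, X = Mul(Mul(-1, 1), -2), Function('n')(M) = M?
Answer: Rational(1, 2) ≈ 0.50000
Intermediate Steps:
X = 2 (X = Mul(-1, -2) = 2)
p = 2
Function('T')(D) = Pow(Add(2, D), 2)
Mul(Mul(Pow(Function('n')(-4), -1), Function('T')(-3)), Mul(-1, p)) = Mul(Mul(Pow(-4, -1), Pow(Add(2, -3), 2)), Mul(-1, 2)) = Mul(Mul(Rational(-1, 4), Pow(-1, 2)), -2) = Mul(Mul(Rational(-1, 4), 1), -2) = Mul(Rational(-1, 4), -2) = Rational(1, 2)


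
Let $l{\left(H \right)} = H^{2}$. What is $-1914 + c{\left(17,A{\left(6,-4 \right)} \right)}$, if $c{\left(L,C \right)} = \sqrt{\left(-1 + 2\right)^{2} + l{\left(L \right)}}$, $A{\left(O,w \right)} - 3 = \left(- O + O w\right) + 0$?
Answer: $-1914 + \sqrt{290} \approx -1897.0$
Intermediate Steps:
$A{\left(O,w \right)} = 3 - O + O w$ ($A{\left(O,w \right)} = 3 + \left(\left(- O + O w\right) + 0\right) = 3 + \left(- O + O w\right) = 3 - O + O w$)
$c{\left(L,C \right)} = \sqrt{1 + L^{2}}$ ($c{\left(L,C \right)} = \sqrt{\left(-1 + 2\right)^{2} + L^{2}} = \sqrt{1^{2} + L^{2}} = \sqrt{1 + L^{2}}$)
$-1914 + c{\left(17,A{\left(6,-4 \right)} \right)} = -1914 + \sqrt{1 + 17^{2}} = -1914 + \sqrt{1 + 289} = -1914 + \sqrt{290}$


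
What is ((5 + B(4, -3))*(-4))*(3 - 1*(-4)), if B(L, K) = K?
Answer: -56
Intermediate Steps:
((5 + B(4, -3))*(-4))*(3 - 1*(-4)) = ((5 - 3)*(-4))*(3 - 1*(-4)) = (2*(-4))*(3 + 4) = -8*7 = -56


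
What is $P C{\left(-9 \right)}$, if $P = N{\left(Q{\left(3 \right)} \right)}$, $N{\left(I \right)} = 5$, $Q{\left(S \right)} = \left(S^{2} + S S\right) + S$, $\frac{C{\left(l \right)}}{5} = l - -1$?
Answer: $-200$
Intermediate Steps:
$C{\left(l \right)} = 5 + 5 l$ ($C{\left(l \right)} = 5 \left(l - -1\right) = 5 \left(l + 1\right) = 5 \left(1 + l\right) = 5 + 5 l$)
$Q{\left(S \right)} = S + 2 S^{2}$ ($Q{\left(S \right)} = \left(S^{2} + S^{2}\right) + S = 2 S^{2} + S = S + 2 S^{2}$)
$P = 5$
$P C{\left(-9 \right)} = 5 \left(5 + 5 \left(-9\right)\right) = 5 \left(5 - 45\right) = 5 \left(-40\right) = -200$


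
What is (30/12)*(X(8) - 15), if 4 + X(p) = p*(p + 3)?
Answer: 345/2 ≈ 172.50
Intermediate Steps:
X(p) = -4 + p*(3 + p) (X(p) = -4 + p*(p + 3) = -4 + p*(3 + p))
(30/12)*(X(8) - 15) = (30/12)*((-4 + 8**2 + 3*8) - 15) = (30*(1/12))*((-4 + 64 + 24) - 15) = 5*(84 - 15)/2 = (5/2)*69 = 345/2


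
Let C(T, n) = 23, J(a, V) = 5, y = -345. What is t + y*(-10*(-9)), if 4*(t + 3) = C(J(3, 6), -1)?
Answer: -124189/4 ≈ -31047.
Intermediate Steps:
t = 11/4 (t = -3 + (¼)*23 = -3 + 23/4 = 11/4 ≈ 2.7500)
t + y*(-10*(-9)) = 11/4 - (-3450)*(-9) = 11/4 - 345*90 = 11/4 - 31050 = -124189/4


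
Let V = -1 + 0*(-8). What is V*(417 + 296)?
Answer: -713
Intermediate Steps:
V = -1 (V = -1 + 0 = -1)
V*(417 + 296) = -(417 + 296) = -1*713 = -713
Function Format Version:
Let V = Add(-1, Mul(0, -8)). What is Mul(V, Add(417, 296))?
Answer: -713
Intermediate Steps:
V = -1 (V = Add(-1, 0) = -1)
Mul(V, Add(417, 296)) = Mul(-1, Add(417, 296)) = Mul(-1, 713) = -713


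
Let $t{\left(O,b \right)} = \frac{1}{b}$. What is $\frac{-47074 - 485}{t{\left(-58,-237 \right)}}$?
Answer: $11271483$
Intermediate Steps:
$\frac{-47074 - 485}{t{\left(-58,-237 \right)}} = \frac{-47074 - 485}{\frac{1}{-237}} = \frac{-47074 - 485}{- \frac{1}{237}} = \left(-47559\right) \left(-237\right) = 11271483$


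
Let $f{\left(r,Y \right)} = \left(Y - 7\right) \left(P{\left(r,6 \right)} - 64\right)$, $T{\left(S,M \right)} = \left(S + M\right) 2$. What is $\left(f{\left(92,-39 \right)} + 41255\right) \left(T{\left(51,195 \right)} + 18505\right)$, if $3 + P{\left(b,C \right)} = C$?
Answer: $837026817$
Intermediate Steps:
$P{\left(b,C \right)} = -3 + C$
$T{\left(S,M \right)} = 2 M + 2 S$ ($T{\left(S,M \right)} = \left(M + S\right) 2 = 2 M + 2 S$)
$f{\left(r,Y \right)} = 427 - 61 Y$ ($f{\left(r,Y \right)} = \left(Y - 7\right) \left(\left(-3 + 6\right) - 64\right) = \left(-7 + Y\right) \left(3 - 64\right) = \left(-7 + Y\right) \left(-61\right) = 427 - 61 Y$)
$\left(f{\left(92,-39 \right)} + 41255\right) \left(T{\left(51,195 \right)} + 18505\right) = \left(\left(427 - -2379\right) + 41255\right) \left(\left(2 \cdot 195 + 2 \cdot 51\right) + 18505\right) = \left(\left(427 + 2379\right) + 41255\right) \left(\left(390 + 102\right) + 18505\right) = \left(2806 + 41255\right) \left(492 + 18505\right) = 44061 \cdot 18997 = 837026817$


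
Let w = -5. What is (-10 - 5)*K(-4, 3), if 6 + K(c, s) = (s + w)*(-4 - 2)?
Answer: -90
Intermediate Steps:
K(c, s) = 24 - 6*s (K(c, s) = -6 + (s - 5)*(-4 - 2) = -6 + (-5 + s)*(-6) = -6 + (30 - 6*s) = 24 - 6*s)
(-10 - 5)*K(-4, 3) = (-10 - 5)*(24 - 6*3) = -15*(24 - 18) = -15*6 = -90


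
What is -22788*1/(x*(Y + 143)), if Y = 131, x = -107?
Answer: 11394/14659 ≈ 0.77727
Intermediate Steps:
-22788*1/(x*(Y + 143)) = -22788*(-1/(107*(131 + 143))) = -22788/((-107*274)) = -22788/(-29318) = -22788*(-1/29318) = 11394/14659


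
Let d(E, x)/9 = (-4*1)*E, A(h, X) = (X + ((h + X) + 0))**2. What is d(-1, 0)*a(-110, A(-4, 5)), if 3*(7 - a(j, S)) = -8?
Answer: 348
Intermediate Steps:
A(h, X) = (h + 2*X)**2 (A(h, X) = (X + ((X + h) + 0))**2 = (X + (X + h))**2 = (h + 2*X)**2)
a(j, S) = 29/3 (a(j, S) = 7 - 1/3*(-8) = 7 + 8/3 = 29/3)
d(E, x) = -36*E (d(E, x) = 9*((-4*1)*E) = 9*(-4*E) = -36*E)
d(-1, 0)*a(-110, A(-4, 5)) = -36*(-1)*(29/3) = 36*(29/3) = 348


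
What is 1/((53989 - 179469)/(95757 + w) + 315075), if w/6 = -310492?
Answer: 353439/111359818021 ≈ 3.1738e-6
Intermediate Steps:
w = -1862952 (w = 6*(-310492) = -1862952)
1/((53989 - 179469)/(95757 + w) + 315075) = 1/((53989 - 179469)/(95757 - 1862952) + 315075) = 1/(-125480/(-1767195) + 315075) = 1/(-125480*(-1/1767195) + 315075) = 1/(25096/353439 + 315075) = 1/(111359818021/353439) = 353439/111359818021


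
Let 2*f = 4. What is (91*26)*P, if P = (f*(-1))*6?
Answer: -28392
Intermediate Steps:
f = 2 (f = (½)*4 = 2)
P = -12 (P = (2*(-1))*6 = -2*6 = -12)
(91*26)*P = (91*26)*(-12) = 2366*(-12) = -28392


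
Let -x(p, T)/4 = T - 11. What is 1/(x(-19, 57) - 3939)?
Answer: -1/4123 ≈ -0.00024254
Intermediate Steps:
x(p, T) = 44 - 4*T (x(p, T) = -4*(T - 11) = -4*(-11 + T) = 44 - 4*T)
1/(x(-19, 57) - 3939) = 1/((44 - 4*57) - 3939) = 1/((44 - 228) - 3939) = 1/(-184 - 3939) = 1/(-4123) = -1/4123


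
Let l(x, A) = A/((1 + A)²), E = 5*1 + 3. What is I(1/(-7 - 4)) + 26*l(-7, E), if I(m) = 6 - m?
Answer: 7715/891 ≈ 8.6588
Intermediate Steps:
E = 8 (E = 5 + 3 = 8)
l(x, A) = A/(1 + A)²
I(1/(-7 - 4)) + 26*l(-7, E) = (6 - 1/(-7 - 4)) + 26*(8/(1 + 8)²) = (6 - 1/(-11)) + 26*(8/9²) = (6 - 1*(-1/11)) + 26*(8*(1/81)) = (6 + 1/11) + 26*(8/81) = 67/11 + 208/81 = 7715/891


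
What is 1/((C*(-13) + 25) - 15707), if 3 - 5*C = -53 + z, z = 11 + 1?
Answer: -5/78982 ≈ -6.3306e-5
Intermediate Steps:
z = 12
C = 44/5 (C = ⅗ - (-53 + 12)/5 = ⅗ - ⅕*(-41) = ⅗ + 41/5 = 44/5 ≈ 8.8000)
1/((C*(-13) + 25) - 15707) = 1/(((44/5)*(-13) + 25) - 15707) = 1/((-572/5 + 25) - 15707) = 1/(-447/5 - 15707) = 1/(-78982/5) = -5/78982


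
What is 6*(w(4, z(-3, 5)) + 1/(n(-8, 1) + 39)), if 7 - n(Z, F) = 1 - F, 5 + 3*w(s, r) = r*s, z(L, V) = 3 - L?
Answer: 877/23 ≈ 38.130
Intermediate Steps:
w(s, r) = -5/3 + r*s/3 (w(s, r) = -5/3 + (r*s)/3 = -5/3 + r*s/3)
n(Z, F) = 6 + F (n(Z, F) = 7 - (1 - F) = 7 + (-1 + F) = 6 + F)
6*(w(4, z(-3, 5)) + 1/(n(-8, 1) + 39)) = 6*((-5/3 + (1/3)*(3 - 1*(-3))*4) + 1/((6 + 1) + 39)) = 6*((-5/3 + (1/3)*(3 + 3)*4) + 1/(7 + 39)) = 6*((-5/3 + (1/3)*6*4) + 1/46) = 6*((-5/3 + 8) + 1/46) = 6*(19/3 + 1/46) = 6*(877/138) = 877/23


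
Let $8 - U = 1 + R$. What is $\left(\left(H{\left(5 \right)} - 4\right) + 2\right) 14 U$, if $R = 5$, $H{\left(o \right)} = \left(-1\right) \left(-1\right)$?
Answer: $-28$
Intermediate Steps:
$H{\left(o \right)} = 1$
$U = 2$ ($U = 8 - \left(1 + 5\right) = 8 - 6 = 2$)
$\left(\left(H{\left(5 \right)} - 4\right) + 2\right) 14 U = \left(\left(1 - 4\right) + 2\right) 14 \cdot 2 = \left(-3 + 2\right) 14 \cdot 2 = \left(-1\right) 14 \cdot 2 = \left(-14\right) 2 = -28$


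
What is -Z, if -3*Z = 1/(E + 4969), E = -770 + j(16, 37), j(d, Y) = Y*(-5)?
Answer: 1/12042 ≈ 8.3043e-5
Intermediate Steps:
j(d, Y) = -5*Y
E = -955 (E = -770 - 5*37 = -770 - 185 = -955)
Z = -1/12042 (Z = -1/(3*(-955 + 4969)) = -1/3/4014 = -1/3*1/4014 = -1/12042 ≈ -8.3043e-5)
-Z = -1*(-1/12042) = 1/12042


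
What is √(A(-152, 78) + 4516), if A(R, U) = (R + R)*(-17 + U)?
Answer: 2*I*√3507 ≈ 118.44*I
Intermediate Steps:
A(R, U) = 2*R*(-17 + U) (A(R, U) = (2*R)*(-17 + U) = 2*R*(-17 + U))
√(A(-152, 78) + 4516) = √(2*(-152)*(-17 + 78) + 4516) = √(2*(-152)*61 + 4516) = √(-18544 + 4516) = √(-14028) = 2*I*√3507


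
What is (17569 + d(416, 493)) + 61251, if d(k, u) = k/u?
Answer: 38858676/493 ≈ 78821.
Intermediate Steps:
(17569 + d(416, 493)) + 61251 = (17569 + 416/493) + 61251 = 8661933/493 + 61251 = 38858676/493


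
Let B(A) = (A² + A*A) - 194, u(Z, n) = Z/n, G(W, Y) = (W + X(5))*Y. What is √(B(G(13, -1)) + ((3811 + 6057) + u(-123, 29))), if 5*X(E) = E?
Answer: √8461939/29 ≈ 100.31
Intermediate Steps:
X(E) = E/5
G(W, Y) = Y*(1 + W) (G(W, Y) = (W + (⅕)*5)*Y = (W + 1)*Y = (1 + W)*Y = Y*(1 + W))
B(A) = -194 + 2*A² (B(A) = (A² + A²) - 194 = 2*A² - 194 = -194 + 2*A²)
√(B(G(13, -1)) + ((3811 + 6057) + u(-123, 29))) = √((-194 + 2*(-(1 + 13))²) + ((3811 + 6057) - 123/29)) = √((-194 + 2*(-1*14)²) + (9868 - 123*1/29)) = √((-194 + 2*(-14)²) + (9868 - 123/29)) = √((-194 + 2*196) + 286049/29) = √((-194 + 392) + 286049/29) = √(198 + 286049/29) = √(291791/29) = √8461939/29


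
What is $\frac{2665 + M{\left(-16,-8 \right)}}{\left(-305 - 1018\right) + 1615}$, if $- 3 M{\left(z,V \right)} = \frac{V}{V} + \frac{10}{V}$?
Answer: $\frac{31981}{3504} \approx 9.127$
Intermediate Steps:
$M{\left(z,V \right)} = - \frac{1}{3} - \frac{10}{3 V}$ ($M{\left(z,V \right)} = - \frac{\frac{V}{V} + \frac{10}{V}}{3} = - \frac{1 + \frac{10}{V}}{3} = - \frac{1}{3} - \frac{10}{3 V}$)
$\frac{2665 + M{\left(-16,-8 \right)}}{\left(-305 - 1018\right) + 1615} = \frac{2665 + \frac{-10 - -8}{3 \left(-8\right)}}{\left(-305 - 1018\right) + 1615} = \frac{2665 + \frac{1}{3} \left(- \frac{1}{8}\right) \left(-10 + 8\right)}{\left(-305 - 1018\right) + 1615} = \frac{2665 + \frac{1}{3} \left(- \frac{1}{8}\right) \left(-2\right)}{-1323 + 1615} = \frac{2665 + \frac{1}{12}}{292} = \frac{31981}{12} \cdot \frac{1}{292} = \frac{31981}{3504}$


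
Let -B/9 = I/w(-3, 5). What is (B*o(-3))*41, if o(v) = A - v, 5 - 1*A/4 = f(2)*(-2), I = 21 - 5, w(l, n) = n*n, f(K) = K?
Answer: -230256/25 ≈ -9210.2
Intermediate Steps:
w(l, n) = n**2
I = 16
A = 36 (A = 20 - 8*(-2) = 20 - 4*(-4) = 20 + 16 = 36)
o(v) = 36 - v
B = -144/25 (B = -144/(5**2) = -144/25 ≈ -5.7600)
(B*o(-3))*41 = -144*(36 - 1*(-3))/25*41 = -144*(36 + 3)/25*41 = -144/25*39*41 = -5616/25*41 = -230256/25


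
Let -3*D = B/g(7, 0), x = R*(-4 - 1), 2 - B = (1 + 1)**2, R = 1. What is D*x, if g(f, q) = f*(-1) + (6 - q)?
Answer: 10/3 ≈ 3.3333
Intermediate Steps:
g(f, q) = 6 - f - q (g(f, q) = -f + (6 - q) = 6 - f - q)
B = -2 (B = 2 - (1 + 1)**2 = 2 - 1*2**2 = 2 - 1*4 = 2 - 4 = -2)
x = -5 (x = 1*(-4 - 1) = 1*(-5) = -5)
D = -2/3 (D = -(-2)/(3*(6 - 1*7 - 1*0)) = -(-2)/(3*(6 - 7 + 0)) = -(-2)/(3*(-1)) = -(-2)*(-1)/3 = -1/3*2 = -2/3 ≈ -0.66667)
D*x = -2/3*(-5) = 10/3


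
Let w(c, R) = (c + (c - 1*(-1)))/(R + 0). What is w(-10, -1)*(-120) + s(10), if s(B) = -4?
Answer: -2284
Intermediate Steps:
w(c, R) = (1 + 2*c)/R (w(c, R) = (c + (c + 1))/R = (c + (1 + c))/R = (1 + 2*c)/R)
w(-10, -1)*(-120) + s(10) = ((1 + 2*(-10))/(-1))*(-120) - 4 = -(1 - 20)*(-120) - 4 = -1*(-19)*(-120) - 4 = 19*(-120) - 4 = -2280 - 4 = -2284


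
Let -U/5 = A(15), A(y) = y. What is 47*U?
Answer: -3525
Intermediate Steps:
U = -75 (U = -5*15 = -75)
47*U = 47*(-75) = -3525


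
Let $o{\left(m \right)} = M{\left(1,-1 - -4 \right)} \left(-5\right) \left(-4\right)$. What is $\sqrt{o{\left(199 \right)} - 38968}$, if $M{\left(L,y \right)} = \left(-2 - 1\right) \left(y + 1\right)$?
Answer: $26 i \sqrt{58} \approx 198.01 i$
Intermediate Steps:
$M{\left(L,y \right)} = -3 - 3 y$ ($M{\left(L,y \right)} = - 3 \left(1 + y\right) = -3 - 3 y$)
$o{\left(m \right)} = -240$ ($o{\left(m \right)} = \left(-3 - 3 \left(-1 - -4\right)\right) \left(-5\right) \left(-4\right) = \left(-3 - 3 \left(-1 + 4\right)\right) \left(-5\right) \left(-4\right) = \left(-3 - 9\right) \left(-5\right) \left(-4\right) = \left(-12\right) \left(-5\right) \left(-4\right) = 60 \left(-4\right) = -240$)
$\sqrt{o{\left(199 \right)} - 38968} = \sqrt{-240 - 38968} = \sqrt{-39208} = 26 i \sqrt{58}$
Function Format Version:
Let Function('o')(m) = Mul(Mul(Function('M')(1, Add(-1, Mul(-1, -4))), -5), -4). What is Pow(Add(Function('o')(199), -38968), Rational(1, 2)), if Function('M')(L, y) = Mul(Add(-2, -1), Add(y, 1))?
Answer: Mul(26, I, Pow(58, Rational(1, 2))) ≈ Mul(198.01, I)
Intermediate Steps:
Function('M')(L, y) = Add(-3, Mul(-3, y)) (Function('M')(L, y) = Mul(-3, Add(1, y)) = Add(-3, Mul(-3, y)))
Function('o')(m) = -240 (Function('o')(m) = Mul(Mul(Add(-3, Mul(-3, Add(-1, Mul(-1, -4)))), -5), -4) = Mul(Mul(Add(-3, Mul(-3, Add(-1, 4))), -5), -4) = Mul(Mul(Add(-3, Mul(-3, 3)), -5), -4) = Mul(Mul(Add(-3, -9), -5), -4) = Mul(Mul(-12, -5), -4) = Mul(60, -4) = -240)
Pow(Add(Function('o')(199), -38968), Rational(1, 2)) = Pow(Add(-240, -38968), Rational(1, 2)) = Pow(-39208, Rational(1, 2)) = Mul(26, I, Pow(58, Rational(1, 2)))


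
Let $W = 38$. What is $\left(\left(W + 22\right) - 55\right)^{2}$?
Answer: $25$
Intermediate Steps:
$\left(\left(W + 22\right) - 55\right)^{2} = \left(\left(38 + 22\right) - 55\right)^{2} = \left(60 - 55\right)^{2} = 5^{2} = 25$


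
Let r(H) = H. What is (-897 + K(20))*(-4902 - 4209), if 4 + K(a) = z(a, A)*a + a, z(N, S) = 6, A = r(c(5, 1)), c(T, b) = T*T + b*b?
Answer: 6933471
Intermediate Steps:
c(T, b) = T² + b²
A = 26 (A = 5² + 1² = 25 + 1 = 26)
K(a) = -4 + 7*a (K(a) = -4 + (6*a + a) = -4 + 7*a)
(-897 + K(20))*(-4902 - 4209) = (-897 + (-4 + 7*20))*(-4902 - 4209) = (-897 + (-4 + 140))*(-9111) = (-897 + 136)*(-9111) = -761*(-9111) = 6933471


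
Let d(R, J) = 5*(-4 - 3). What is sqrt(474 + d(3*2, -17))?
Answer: sqrt(439) ≈ 20.952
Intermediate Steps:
d(R, J) = -35 (d(R, J) = 5*(-7) = -35)
sqrt(474 + d(3*2, -17)) = sqrt(474 - 35) = sqrt(439)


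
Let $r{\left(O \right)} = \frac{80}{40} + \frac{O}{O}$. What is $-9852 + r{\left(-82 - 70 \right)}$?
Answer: $-9849$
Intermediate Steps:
$r{\left(O \right)} = 3$ ($r{\left(O \right)} = 80 \cdot \frac{1}{40} + 1 = 2 + 1 = 3$)
$-9852 + r{\left(-82 - 70 \right)} = -9852 + 3 = -9849$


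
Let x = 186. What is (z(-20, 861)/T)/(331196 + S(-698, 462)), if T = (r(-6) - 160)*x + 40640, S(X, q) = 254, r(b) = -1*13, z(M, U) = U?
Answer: 123/400675700 ≈ 3.0698e-7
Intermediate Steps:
r(b) = -13
T = 8462 (T = (-13 - 160)*186 + 40640 = -173*186 + 40640 = -32178 + 40640 = 8462)
(z(-20, 861)/T)/(331196 + S(-698, 462)) = (861/8462)/(331196 + 254) = (861*(1/8462))/331450 = (861/8462)*(1/331450) = 123/400675700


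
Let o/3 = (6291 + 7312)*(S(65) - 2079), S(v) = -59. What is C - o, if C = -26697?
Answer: 87222945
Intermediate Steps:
o = -87249642 (o = 3*((6291 + 7312)*(-59 - 2079)) = 3*(13603*(-2138)) = 3*(-29083214) = -87249642)
C - o = -26697 - 1*(-87249642) = -26697 + 87249642 = 87222945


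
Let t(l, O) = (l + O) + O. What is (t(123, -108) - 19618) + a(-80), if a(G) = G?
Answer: -19791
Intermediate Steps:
t(l, O) = l + 2*O (t(l, O) = (O + l) + O = l + 2*O)
(t(123, -108) - 19618) + a(-80) = ((123 + 2*(-108)) - 19618) - 80 = ((123 - 216) - 19618) - 80 = (-93 - 19618) - 80 = -19711 - 80 = -19791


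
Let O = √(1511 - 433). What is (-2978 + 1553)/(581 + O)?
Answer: -39425/16023 + 475*√22/16023 ≈ -2.3215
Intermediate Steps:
O = 7*√22 (O = √1078 = 7*√22 ≈ 32.833)
(-2978 + 1553)/(581 + O) = (-2978 + 1553)/(581 + 7*√22) = -1425/(581 + 7*√22)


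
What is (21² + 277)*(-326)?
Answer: -234068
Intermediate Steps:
(21² + 277)*(-326) = (441 + 277)*(-326) = 718*(-326) = -234068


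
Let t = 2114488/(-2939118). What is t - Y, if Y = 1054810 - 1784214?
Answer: 1071901155592/1469559 ≈ 7.2940e+5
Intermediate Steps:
Y = -729404
t = -1057244/1469559 (t = 2114488*(-1/2939118) = -1057244/1469559 ≈ -0.71943)
t - Y = -1057244/1469559 - 1*(-729404) = -1057244/1469559 + 729404 = 1071901155592/1469559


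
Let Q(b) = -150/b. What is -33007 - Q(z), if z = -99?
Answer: -1089281/33 ≈ -33009.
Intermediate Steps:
-33007 - Q(z) = -33007 - (-150)/(-99) = -33007 - (-150)*(-1)/99 = -33007 - 1*50/33 = -33007 - 50/33 = -1089281/33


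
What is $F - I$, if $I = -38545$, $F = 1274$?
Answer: $39819$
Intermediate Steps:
$F - I = 1274 - -38545 = 1274 + 38545 = 39819$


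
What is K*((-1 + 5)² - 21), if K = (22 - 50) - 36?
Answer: 320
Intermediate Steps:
K = -64 (K = -28 - 36 = -64)
K*((-1 + 5)² - 21) = -64*((-1 + 5)² - 21) = -64*(4² - 21) = -64*(16 - 21) = -64*(-5) = 320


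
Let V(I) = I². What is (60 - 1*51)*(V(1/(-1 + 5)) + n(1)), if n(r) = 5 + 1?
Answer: 873/16 ≈ 54.563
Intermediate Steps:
n(r) = 6
(60 - 1*51)*(V(1/(-1 + 5)) + n(1)) = (60 - 1*51)*((1/(-1 + 5))² + 6) = (60 - 51)*((1/4)² + 6) = 9*((¼)² + 6) = 9*(1/16 + 6) = 9*(97/16) = 873/16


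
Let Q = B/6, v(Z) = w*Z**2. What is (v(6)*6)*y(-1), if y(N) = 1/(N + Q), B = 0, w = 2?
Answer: -432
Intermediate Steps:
v(Z) = 2*Z**2
Q = 0 (Q = 0/6 = 0*(1/6) = 0)
y(N) = 1/N (y(N) = 1/(N + 0) = 1/N)
(v(6)*6)*y(-1) = ((2*6**2)*6)/(-1) = ((2*36)*6)*(-1) = (72*6)*(-1) = 432*(-1) = -432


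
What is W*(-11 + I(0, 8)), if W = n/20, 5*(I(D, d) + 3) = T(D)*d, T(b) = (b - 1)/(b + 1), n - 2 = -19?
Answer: 663/50 ≈ 13.260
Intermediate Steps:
n = -17 (n = 2 - 19 = -17)
T(b) = (-1 + b)/(1 + b)
I(D, d) = -3 + d*(-1 + D)/(5*(1 + D)) (I(D, d) = -3 + (((-1 + D)/(1 + D))*d)/5 = -3 + (d*(-1 + D)/(1 + D))/5 = -3 + d*(-1 + D)/(5*(1 + D)))
W = -17/20 ≈ -0.85000
W*(-11 + I(0, 8)) = -17*(-11 + (-15 - 15*0 + 8*(-1 + 0))/(5*(1 + 0)))/20 = -17*(-11 + (⅕)*(-15 + 0 + 8*(-1))/1)/20 = -17*(-11 + (⅕)*1*(-15 + 0 - 8))/20 = -17*(-11 + (⅕)*1*(-23))/20 = -17*(-11 - 23/5)/20 = -17/20*(-78/5) = 663/50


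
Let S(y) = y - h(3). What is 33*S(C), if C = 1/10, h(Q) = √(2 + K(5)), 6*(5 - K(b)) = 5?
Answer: 33/10 - 11*√222/2 ≈ -78.648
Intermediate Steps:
K(b) = 25/6 (K(b) = 5 - ⅙*5 = 5 - ⅚ = 25/6)
h(Q) = √222/6 (h(Q) = √(2 + 25/6) = √(37/6) = √222/6)
C = ⅒ ≈ 0.10000
S(y) = y - √222/6
33*S(C) = 33*(⅒ - √222/6) = 33/10 - 11*√222/2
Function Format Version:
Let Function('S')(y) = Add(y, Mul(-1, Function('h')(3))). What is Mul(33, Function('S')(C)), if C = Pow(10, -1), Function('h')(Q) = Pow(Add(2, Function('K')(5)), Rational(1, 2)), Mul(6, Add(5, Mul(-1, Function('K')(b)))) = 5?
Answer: Add(Rational(33, 10), Mul(Rational(-11, 2), Pow(222, Rational(1, 2)))) ≈ -78.648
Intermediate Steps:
Function('K')(b) = Rational(25, 6) (Function('K')(b) = Add(5, Mul(Rational(-1, 6), 5)) = Add(5, Rational(-5, 6)) = Rational(25, 6))
Function('h')(Q) = Mul(Rational(1, 6), Pow(222, Rational(1, 2))) (Function('h')(Q) = Pow(Add(2, Rational(25, 6)), Rational(1, 2)) = Pow(Rational(37, 6), Rational(1, 2)) = Mul(Rational(1, 6), Pow(222, Rational(1, 2))))
C = Rational(1, 10) ≈ 0.10000
Function('S')(y) = Add(y, Mul(Rational(-1, 6), Pow(222, Rational(1, 2)))) (Function('S')(y) = Add(y, Mul(-1, Mul(Rational(1, 6), Pow(222, Rational(1, 2))))) = Add(y, Mul(Rational(-1, 6), Pow(222, Rational(1, 2)))))
Mul(33, Function('S')(C)) = Mul(33, Add(Rational(1, 10), Mul(Rational(-1, 6), Pow(222, Rational(1, 2))))) = Add(Rational(33, 10), Mul(Rational(-11, 2), Pow(222, Rational(1, 2))))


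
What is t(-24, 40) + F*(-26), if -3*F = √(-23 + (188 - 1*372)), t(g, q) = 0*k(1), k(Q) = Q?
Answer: 26*I*√23 ≈ 124.69*I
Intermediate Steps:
t(g, q) = 0 (t(g, q) = 0*1 = 0)
F = -I*√23 (F = -√(-23 + (188 - 1*372))/3 = -√(-23 + (188 - 372))/3 = -√(-23 - 184)/3 = -I*√23 ≈ -4.7958*I)
t(-24, 40) + F*(-26) = 0 - I*√23*(-26) = 0 + 26*I*√23 = 26*I*√23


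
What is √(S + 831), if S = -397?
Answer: √434 ≈ 20.833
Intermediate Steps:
√(S + 831) = √(-397 + 831) = √434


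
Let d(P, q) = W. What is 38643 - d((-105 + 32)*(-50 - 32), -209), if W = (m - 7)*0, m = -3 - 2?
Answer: 38643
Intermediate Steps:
m = -5
W = 0 (W = (-5 - 7)*0 = -12*0 = 0)
d(P, q) = 0
38643 - d((-105 + 32)*(-50 - 32), -209) = 38643 - 1*0 = 38643 + 0 = 38643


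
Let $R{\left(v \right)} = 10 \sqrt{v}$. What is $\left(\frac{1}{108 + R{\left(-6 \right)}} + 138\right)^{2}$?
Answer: $\frac{25 \left(- 8429305 i + 1645512 \sqrt{6}\right)}{24 \left(- 461 i + 90 \sqrt{6}\right)} \approx 19046.0 - 0.55129 i$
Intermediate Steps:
$\left(\frac{1}{108 + R{\left(-6 \right)}} + 138\right)^{2} = \left(\frac{1}{108 + 10 \sqrt{-6}} + 138\right)^{2} = \left(\frac{1}{108 + 10 i \sqrt{6}} + 138\right)^{2} = \left(138 + \frac{1}{108 + 10 i \sqrt{6}}\right)^{2}$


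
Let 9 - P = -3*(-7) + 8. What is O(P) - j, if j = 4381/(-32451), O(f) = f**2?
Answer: 12984781/32451 ≈ 400.13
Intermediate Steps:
P = -20 (P = 9 - (-3*(-7) + 8) = 9 - (21 + 8) = 9 - 1*29 = 9 - 29 = -20)
j = -4381/32451 (j = 4381*(-1/32451) = -4381/32451 ≈ -0.13500)
O(P) - j = (-20)**2 - 1*(-4381/32451) = 400 + 4381/32451 = 12984781/32451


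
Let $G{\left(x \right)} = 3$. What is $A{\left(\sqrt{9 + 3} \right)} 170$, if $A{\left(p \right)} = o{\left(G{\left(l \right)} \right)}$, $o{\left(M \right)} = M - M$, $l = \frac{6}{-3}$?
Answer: $0$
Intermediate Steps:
$l = -2$ ($l = 6 \left(- \frac{1}{3}\right) = -2$)
$o{\left(M \right)} = 0$
$A{\left(p \right)} = 0$
$A{\left(\sqrt{9 + 3} \right)} 170 = 0 \cdot 170 = 0$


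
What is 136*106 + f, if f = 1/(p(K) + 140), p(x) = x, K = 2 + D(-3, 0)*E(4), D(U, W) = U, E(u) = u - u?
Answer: 2047073/142 ≈ 14416.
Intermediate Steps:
E(u) = 0
K = 2 (K = 2 - 3*0 = 2 + 0 = 2)
f = 1/142 (f = 1/(2 + 140) = 1/142 ≈ 0.0070423)
136*106 + f = 136*106 + 1/142 = 14416 + 1/142 = 2047073/142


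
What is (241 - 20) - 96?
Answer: 125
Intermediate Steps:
(241 - 20) - 96 = 221 - 96 = 125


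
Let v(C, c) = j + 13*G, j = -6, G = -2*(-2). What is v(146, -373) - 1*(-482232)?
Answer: 482278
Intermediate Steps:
G = 4
v(C, c) = 46 (v(C, c) = -6 + 13*4 = -6 + 52 = 46)
v(146, -373) - 1*(-482232) = 46 - 1*(-482232) = 46 + 482232 = 482278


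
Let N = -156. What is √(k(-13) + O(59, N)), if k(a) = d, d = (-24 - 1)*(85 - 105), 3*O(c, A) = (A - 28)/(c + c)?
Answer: 2*√3912054/177 ≈ 22.349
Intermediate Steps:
O(c, A) = (-28 + A)/(6*c) (O(c, A) = ((A - 28)/(c + c))/3 = ((-28 + A)/((2*c)))/3 = ((-28 + A)*(1/(2*c)))/3 = ((-28 + A)/(2*c))/3 = (-28 + A)/(6*c))
d = 500 (d = -25*(-20) = 500)
k(a) = 500
√(k(-13) + O(59, N)) = √(500 + (⅙)*(-28 - 156)/59) = √(500 + (⅙)*(1/59)*(-184)) = √(500 - 92/177) = √(88408/177) = 2*√3912054/177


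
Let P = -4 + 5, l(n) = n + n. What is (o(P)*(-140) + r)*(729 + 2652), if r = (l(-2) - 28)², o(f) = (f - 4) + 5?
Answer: 2515464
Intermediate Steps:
l(n) = 2*n
P = 1
o(f) = 1 + f (o(f) = (-4 + f) + 5 = 1 + f)
r = 1024 (r = (2*(-2) - 28)² = (-4 - 28)² = (-32)² = 1024)
(o(P)*(-140) + r)*(729 + 2652) = ((1 + 1)*(-140) + 1024)*(729 + 2652) = (2*(-140) + 1024)*3381 = (-280 + 1024)*3381 = 744*3381 = 2515464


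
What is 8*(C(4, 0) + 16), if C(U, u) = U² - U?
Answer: 224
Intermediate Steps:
8*(C(4, 0) + 16) = 8*(4*(-1 + 4) + 16) = 8*(4*3 + 16) = 8*(12 + 16) = 8*28 = 224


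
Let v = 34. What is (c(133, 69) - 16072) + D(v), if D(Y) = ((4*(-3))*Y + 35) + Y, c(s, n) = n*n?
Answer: -11650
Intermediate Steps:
c(s, n) = n²
D(Y) = 35 - 11*Y (D(Y) = (-12*Y + 35) + Y = (35 - 12*Y) + Y = 35 - 11*Y)
(c(133, 69) - 16072) + D(v) = (69² - 16072) + (35 - 11*34) = (4761 - 16072) + (35 - 374) = -11311 - 339 = -11650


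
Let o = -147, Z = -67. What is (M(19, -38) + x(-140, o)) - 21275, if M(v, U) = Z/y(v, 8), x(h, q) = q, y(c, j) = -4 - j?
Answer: -256997/12 ≈ -21416.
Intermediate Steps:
M(v, U) = 67/12 (M(v, U) = -67/(-4 - 1*8) = -67/(-4 - 8) = -67/(-12) = -67*(-1/12) = 67/12)
(M(19, -38) + x(-140, o)) - 21275 = (67/12 - 147) - 21275 = -1697/12 - 21275 = -256997/12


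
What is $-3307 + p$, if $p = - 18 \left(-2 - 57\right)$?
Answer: $-2245$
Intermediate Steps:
$p = 1062$ ($p = \left(-18\right) \left(-59\right) = 1062$)
$-3307 + p = -3307 + 1062 = -2245$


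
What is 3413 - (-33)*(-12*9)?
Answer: -151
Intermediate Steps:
3413 - (-33)*(-12*9) = 3413 - (-33)*(-108) = 3413 - 1*3564 = 3413 - 3564 = -151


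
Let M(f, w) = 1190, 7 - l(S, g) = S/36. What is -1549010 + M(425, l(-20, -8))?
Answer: -1547820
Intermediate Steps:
l(S, g) = 7 - S/36
-1549010 + M(425, l(-20, -8)) = -1549010 + 1190 = -1547820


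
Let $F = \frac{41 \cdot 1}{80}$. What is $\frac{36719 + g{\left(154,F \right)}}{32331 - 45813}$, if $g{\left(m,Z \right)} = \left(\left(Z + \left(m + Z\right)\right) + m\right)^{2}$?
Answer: $- \frac{23504969}{2396800} \approx -9.8068$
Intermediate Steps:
$F = \frac{41}{80}$ ($F = 41 \cdot \frac{1}{80} = \frac{41}{80} \approx 0.5125$)
$g{\left(m,Z \right)} = \left(2 Z + 2 m\right)^{2}$ ($g{\left(m,Z \right)} = \left(\left(Z + \left(Z + m\right)\right) + m\right)^{2} = \left(\left(m + 2 Z\right) + m\right)^{2} = \left(2 Z + 2 m\right)^{2}$)
$\frac{36719 + g{\left(154,F \right)}}{32331 - 45813} = \frac{36719 + 4 \left(\frac{41}{80} + 154\right)^{2}}{32331 - 45813} = \frac{36719 + 4 \left(\frac{12361}{80}\right)^{2}}{-13482} = \left(36719 + 4 \cdot \frac{152794321}{6400}\right) \left(- \frac{1}{13482}\right) = \left(36719 + \frac{152794321}{1600}\right) \left(- \frac{1}{13482}\right) = \frac{211544721}{1600} \left(- \frac{1}{13482}\right) = - \frac{23504969}{2396800}$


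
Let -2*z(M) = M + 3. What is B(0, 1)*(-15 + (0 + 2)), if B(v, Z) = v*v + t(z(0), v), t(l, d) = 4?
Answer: -52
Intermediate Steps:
z(M) = -3/2 - M/2 (z(M) = -(M + 3)/2 = -(3 + M)/2 = -3/2 - M/2)
B(v, Z) = 4 + v² (B(v, Z) = v*v + 4 = v² + 4 = 4 + v²)
B(0, 1)*(-15 + (0 + 2)) = (4 + 0²)*(-15 + (0 + 2)) = (4 + 0)*(-15 + 2) = 4*(-13) = -52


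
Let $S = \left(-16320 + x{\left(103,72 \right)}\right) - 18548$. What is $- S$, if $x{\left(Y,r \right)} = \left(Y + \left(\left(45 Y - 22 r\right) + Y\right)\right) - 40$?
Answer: $31651$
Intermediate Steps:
$x{\left(Y,r \right)} = -40 - 22 r + 47 Y$ ($x{\left(Y,r \right)} = \left(Y + \left(\left(- 22 r + 45 Y\right) + Y\right)\right) - 40 = \left(Y + \left(- 22 r + 46 Y\right)\right) - 40 = \left(- 22 r + 47 Y\right) - 40 = -40 - 22 r + 47 Y$)
$S = -31651$ ($S = \left(-16320 - -3217\right) - 18548 = \left(-16320 + 3217\right) - 18548 = -13103 - 18548 = -31651$)
$- S = \left(-1\right) \left(-31651\right) = 31651$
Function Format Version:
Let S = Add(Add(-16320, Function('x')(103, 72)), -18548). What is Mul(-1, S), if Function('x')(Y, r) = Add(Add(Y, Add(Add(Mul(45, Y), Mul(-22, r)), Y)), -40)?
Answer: 31651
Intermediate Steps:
Function('x')(Y, r) = Add(-40, Mul(-22, r), Mul(47, Y)) (Function('x')(Y, r) = Add(Add(Y, Add(Add(Mul(-22, r), Mul(45, Y)), Y)), -40) = Add(Add(Y, Add(Mul(-22, r), Mul(46, Y))), -40) = Add(Add(Mul(-22, r), Mul(47, Y)), -40) = Add(-40, Mul(-22, r), Mul(47, Y)))
S = -31651 (S = Add(Add(-16320, Add(-40, Mul(-22, 72), Mul(47, 103))), -18548) = Add(Add(-16320, Add(-40, -1584, 4841)), -18548) = Add(Add(-16320, 3217), -18548) = Add(-13103, -18548) = -31651)
Mul(-1, S) = Mul(-1, -31651) = 31651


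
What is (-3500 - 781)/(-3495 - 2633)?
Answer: 4281/6128 ≈ 0.69860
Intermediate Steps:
(-3500 - 781)/(-3495 - 2633) = -4281/(-6128) = -4281*(-1/6128) = 4281/6128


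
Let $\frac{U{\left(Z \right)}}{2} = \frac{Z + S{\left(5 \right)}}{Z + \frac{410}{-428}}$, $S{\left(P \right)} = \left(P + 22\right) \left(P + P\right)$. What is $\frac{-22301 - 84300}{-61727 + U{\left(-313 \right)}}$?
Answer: $\frac{7162201387}{4147233545} \approx 1.727$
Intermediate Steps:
$S{\left(P \right)} = 2 P \left(22 + P\right)$ ($S{\left(P \right)} = \left(22 + P\right) 2 P = 2 P \left(22 + P\right)$)
$U{\left(Z \right)} = \frac{2 \left(270 + Z\right)}{- \frac{205}{214} + Z}$ ($U{\left(Z \right)} = 2 \frac{Z + 2 \cdot 5 \left(22 + 5\right)}{Z + \frac{410}{-428}} = 2 \frac{Z + 2 \cdot 5 \cdot 27}{Z + 410 \left(- \frac{1}{428}\right)} = 2 \frac{Z + 270}{Z - \frac{205}{214}} = 2 \frac{270 + Z}{- \frac{205}{214} + Z} = \frac{2 \left(270 + Z\right)}{- \frac{205}{214} + Z}$)
$\frac{-22301 - 84300}{-61727 + U{\left(-313 \right)}} = \frac{-22301 - 84300}{-61727 + \frac{428 \left(270 - 313\right)}{-205 + 214 \left(-313\right)}} = - \frac{106601}{-61727 + 428 \frac{1}{-205 - 66982} \left(-43\right)} = - \frac{106601}{-61727 + 428 \frac{1}{-67187} \left(-43\right)} = - \frac{106601}{-61727 + 428 \left(- \frac{1}{67187}\right) \left(-43\right)} = - \frac{106601}{-61727 + \frac{18404}{67187}} = - \frac{106601}{- \frac{4147233545}{67187}} = \left(-106601\right) \left(- \frac{67187}{4147233545}\right) = \frac{7162201387}{4147233545}$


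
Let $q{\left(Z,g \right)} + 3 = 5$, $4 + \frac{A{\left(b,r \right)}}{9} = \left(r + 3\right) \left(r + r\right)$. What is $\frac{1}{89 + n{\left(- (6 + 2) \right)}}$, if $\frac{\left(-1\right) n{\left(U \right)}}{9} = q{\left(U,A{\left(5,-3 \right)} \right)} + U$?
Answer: $\frac{1}{143} \approx 0.006993$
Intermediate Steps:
$A{\left(b,r \right)} = -36 + 18 r \left(3 + r\right)$ ($A{\left(b,r \right)} = -36 + 9 \left(r + 3\right) \left(r + r\right) = -36 + 9 \left(3 + r\right) 2 r = -36 + 9 \cdot 2 r \left(3 + r\right) = -36 + 18 r \left(3 + r\right)$)
$q{\left(Z,g \right)} = 2$ ($q{\left(Z,g \right)} = -3 + 5 = 2$)
$n{\left(U \right)} = -18 - 9 U$ ($n{\left(U \right)} = - 9 \left(2 + U\right) = -18 - 9 U$)
$\frac{1}{89 + n{\left(- (6 + 2) \right)}} = \frac{1}{89 - \left(18 + 9 \left(- (6 + 2)\right)\right)} = \frac{1}{89 - \left(18 + 9 \left(\left(-1\right) 8\right)\right)} = \frac{1}{89 - -54} = \frac{1}{89 + \left(-18 + 72\right)} = \frac{1}{89 + 54} = \frac{1}{143}$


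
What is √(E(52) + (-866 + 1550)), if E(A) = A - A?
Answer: 6*√19 ≈ 26.153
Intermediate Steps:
E(A) = 0
√(E(52) + (-866 + 1550)) = √(0 + (-866 + 1550)) = √(0 + 684) = √684 = 6*√19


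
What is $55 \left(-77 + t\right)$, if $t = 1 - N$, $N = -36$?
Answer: $-2200$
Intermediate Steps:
$t = 37$ ($t = 1 - -36 = 1 + 36 = 37$)
$55 \left(-77 + t\right) = 55 \left(-77 + 37\right) = 55 \left(-40\right) = -2200$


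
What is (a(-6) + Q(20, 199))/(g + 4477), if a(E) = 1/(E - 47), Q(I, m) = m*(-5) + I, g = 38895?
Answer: -12919/574679 ≈ -0.022480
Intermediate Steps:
Q(I, m) = I - 5*m (Q(I, m) = -5*m + I = I - 5*m)
a(E) = 1/(-47 + E)
(a(-6) + Q(20, 199))/(g + 4477) = (1/(-47 - 6) + (20 - 5*199))/(38895 + 4477) = (1/(-53) + (20 - 995))/43372 = (-1/53 - 975)*(1/43372) = -51676/53*1/43372 = -12919/574679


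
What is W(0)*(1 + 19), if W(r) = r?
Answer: 0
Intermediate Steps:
W(0)*(1 + 19) = 0*(1 + 19) = 0*20 = 0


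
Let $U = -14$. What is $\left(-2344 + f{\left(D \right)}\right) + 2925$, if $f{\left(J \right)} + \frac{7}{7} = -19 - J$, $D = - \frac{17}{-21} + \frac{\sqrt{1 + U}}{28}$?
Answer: $\frac{11764}{21} - \frac{i \sqrt{13}}{28} \approx 560.19 - 0.12877 i$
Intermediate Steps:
$D = \frac{17}{21} + \frac{i \sqrt{13}}{28}$ ($D = - \frac{17}{-21} + \frac{\sqrt{1 - 14}}{28} = \left(-17\right) \left(- \frac{1}{21}\right) + \sqrt{-13} \cdot \frac{1}{28} = \frac{17}{21} + i \sqrt{13} \cdot \frac{1}{28} = \frac{17}{21} + \frac{i \sqrt{13}}{28} \approx 0.80952 + 0.12877 i$)
$f{\left(J \right)} = -20 - J$ ($f{\left(J \right)} = -1 - \left(19 + J\right) = -20 - J$)
$\left(-2344 + f{\left(D \right)}\right) + 2925 = \left(-2344 - \left(\frac{437}{21} + \frac{i \sqrt{13}}{28}\right)\right) + 2925 = \left(- \frac{49661}{21} - \frac{i \sqrt{13}}{28}\right) + 2925 = \frac{11764}{21} - \frac{i \sqrt{13}}{28}$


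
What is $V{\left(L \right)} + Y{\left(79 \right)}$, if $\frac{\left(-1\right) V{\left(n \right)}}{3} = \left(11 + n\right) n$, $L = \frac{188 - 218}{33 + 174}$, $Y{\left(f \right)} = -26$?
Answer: $- \frac{33772}{1587} \approx -21.28$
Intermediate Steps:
$L = - \frac{10}{69}$ ($L = - \frac{30}{207} = \left(-30\right) \frac{1}{207} = - \frac{10}{69} \approx -0.14493$)
$V{\left(n \right)} = - 3 n \left(11 + n\right)$ ($V{\left(n \right)} = - 3 \left(11 + n\right) n = - 3 n \left(11 + n\right)$)
$V{\left(L \right)} + Y{\left(79 \right)} = \left(-3\right) \left(- \frac{10}{69}\right) \left(11 - \frac{10}{69}\right) - 26 = \left(-3\right) \left(- \frac{10}{69}\right) \frac{749}{69} - 26 = \frac{7490}{1587} - 26 = - \frac{33772}{1587}$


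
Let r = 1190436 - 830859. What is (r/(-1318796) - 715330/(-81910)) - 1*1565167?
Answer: -16907246411292951/10802258036 ≈ -1.5652e+6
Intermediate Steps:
r = 359577
(r/(-1318796) - 715330/(-81910)) - 1*1565167 = (359577/(-1318796) - 715330/(-81910)) - 1*1565167 = (359577*(-1/1318796) - 715330*(-1/81910)) - 1565167 = (-359577/1318796 + 71533/8191) - 1565167 = 91392139061/10802258036 - 1565167 = -16907246411292951/10802258036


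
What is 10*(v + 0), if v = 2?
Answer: 20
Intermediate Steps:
10*(v + 0) = 10*(2 + 0) = 10*2 = 20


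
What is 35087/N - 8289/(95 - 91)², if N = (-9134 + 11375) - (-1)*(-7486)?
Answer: -44037197/83920 ≈ -524.75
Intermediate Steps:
N = -5245 (N = 2241 - 1*7486 = 2241 - 7486 = -5245)
35087/N - 8289/(95 - 91)² = 35087/(-5245) - 8289/(95 - 91)² = 35087*(-1/5245) - 8289/(4²) = -35087/5245 - 8289/16 = -44037197/83920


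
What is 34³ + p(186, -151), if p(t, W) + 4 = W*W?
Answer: 62101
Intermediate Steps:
p(t, W) = -4 + W² (p(t, W) = -4 + W*W = -4 + W²)
34³ + p(186, -151) = 34³ + (-4 + (-151)²) = 39304 + (-4 + 22801) = 39304 + 22797 = 62101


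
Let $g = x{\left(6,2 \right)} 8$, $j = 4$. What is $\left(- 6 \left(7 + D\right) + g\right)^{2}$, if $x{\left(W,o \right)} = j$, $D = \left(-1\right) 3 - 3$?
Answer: $676$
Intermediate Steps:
$D = -6$ ($D = -3 - 3 = -6$)
$x{\left(W,o \right)} = 4$
$g = 32$ ($g = 4 \cdot 8 = 32$)
$\left(- 6 \left(7 + D\right) + g\right)^{2} = \left(- 6 \left(7 - 6\right) + 32\right)^{2} = \left(\left(-6\right) 1 + 32\right)^{2} = \left(-6 + 32\right)^{2} = 26^{2} = 676$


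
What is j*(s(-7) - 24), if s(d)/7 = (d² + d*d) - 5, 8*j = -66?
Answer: -20691/4 ≈ -5172.8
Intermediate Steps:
j = -33/4 (j = (⅛)*(-66) = -33/4 ≈ -8.2500)
s(d) = -35 + 14*d² (s(d) = 7*((d² + d*d) - 5) = 7*((d² + d²) - 5) = 7*(2*d² - 5) = 7*(-5 + 2*d²) = -35 + 14*d²)
j*(s(-7) - 24) = -33*((-35 + 14*(-7)²) - 24)/4 = -33*((-35 + 14*49) - 24)/4 = -33*((-35 + 686) - 24)/4 = -33*(651 - 24)/4 = -33/4*627 = -20691/4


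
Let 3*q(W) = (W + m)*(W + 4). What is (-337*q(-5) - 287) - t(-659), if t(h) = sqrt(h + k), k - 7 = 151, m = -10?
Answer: -1972 - I*sqrt(501) ≈ -1972.0 - 22.383*I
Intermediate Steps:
q(W) = (-10 + W)*(4 + W)/3 (q(W) = ((W - 10)*(W + 4))/3 = ((-10 + W)*(4 + W))/3 = (-10 + W)*(4 + W)/3)
k = 158 (k = 7 + 151 = 158)
t(h) = sqrt(158 + h) (t(h) = sqrt(h + 158) = sqrt(158 + h))
(-337*q(-5) - 287) - t(-659) = (-337*(-40/3 - 2*(-5) + (1/3)*(-5)**2) - 287) - sqrt(158 - 659) = (-337*(-40/3 + 10 + (1/3)*25) - 287) - sqrt(-501) = (-337*(-40/3 + 10 + 25/3) - 287) - I*sqrt(501) = (-337*5 - 287) - I*sqrt(501) = (-1685 - 287) - I*sqrt(501) = -1972 - I*sqrt(501)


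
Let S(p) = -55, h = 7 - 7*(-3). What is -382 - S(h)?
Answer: -327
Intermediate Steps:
h = 28 (h = 7 + 21 = 28)
-382 - S(h) = -382 - 1*(-55) = -382 + 55 = -327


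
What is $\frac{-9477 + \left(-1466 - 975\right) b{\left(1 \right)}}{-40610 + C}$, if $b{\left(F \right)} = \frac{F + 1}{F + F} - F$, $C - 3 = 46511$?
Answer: $- \frac{1053}{656} \approx -1.6052$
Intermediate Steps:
$C = 46514$ ($C = 3 + 46511 = 46514$)
$b{\left(F \right)} = - F + \frac{1 + F}{2 F}$ ($b{\left(F \right)} = \frac{1 + F}{2 F} - F = - F + \frac{1 + F}{2 F}$)
$\frac{-9477 + \left(-1466 - 975\right) b{\left(1 \right)}}{-40610 + C} = \frac{-9477 + \left(-1466 - 975\right) \left(\frac{1}{2} + \frac{1}{2 \cdot 1} - 1\right)}{-40610 + 46514} = \frac{-9477 + \left(-1466 - 975\right) \left(\frac{1}{2} + \frac{1}{2} \cdot 1 - 1\right)}{5904} = \left(-9477 - 2441 \left(\frac{1}{2} + \frac{1}{2} - 1\right)\right) \frac{1}{5904} = \left(-9477 - 0\right) \frac{1}{5904} = \left(-9477 + 0\right) \frac{1}{5904} = \left(-9477\right) \frac{1}{5904} = - \frac{1053}{656}$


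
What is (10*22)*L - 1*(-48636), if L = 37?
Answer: 56776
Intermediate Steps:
(10*22)*L - 1*(-48636) = (10*22)*37 - 1*(-48636) = 220*37 + 48636 = 8140 + 48636 = 56776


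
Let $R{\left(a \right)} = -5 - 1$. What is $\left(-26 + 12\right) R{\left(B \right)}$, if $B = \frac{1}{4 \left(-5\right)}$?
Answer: $84$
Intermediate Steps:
$B = - \frac{1}{20}$ ($B = \frac{1}{-20} = - \frac{1}{20} \approx -0.05$)
$R{\left(a \right)} = -6$ ($R{\left(a \right)} = -5 - 1 = -6$)
$\left(-26 + 12\right) R{\left(B \right)} = \left(-26 + 12\right) \left(-6\right) = \left(-14\right) \left(-6\right) = 84$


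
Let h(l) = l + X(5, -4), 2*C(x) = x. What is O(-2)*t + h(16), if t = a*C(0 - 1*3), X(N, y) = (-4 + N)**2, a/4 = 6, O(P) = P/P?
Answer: -19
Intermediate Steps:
O(P) = 1
a = 24 (a = 4*6 = 24)
C(x) = x/2
h(l) = 1 + l (h(l) = l + (-4 + 5)**2 = l + 1**2 = l + 1 = 1 + l)
t = -36 (t = 24*((0 - 1*3)/2) = 24*((0 - 3)/2) = 24*((1/2)*(-3)) = 24*(-3/2) = -36)
O(-2)*t + h(16) = 1*(-36) + (1 + 16) = -36 + 17 = -19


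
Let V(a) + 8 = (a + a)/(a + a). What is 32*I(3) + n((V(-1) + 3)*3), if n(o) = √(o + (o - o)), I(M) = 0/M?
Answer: 2*I*√3 ≈ 3.4641*I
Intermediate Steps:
V(a) = -7 (V(a) = -8 + (a + a)/(a + a) = -8 + (2*a)/((2*a)) = -8 + (2*a)*(1/(2*a)) = -8 + 1 = -7)
I(M) = 0
n(o) = √o (n(o) = √(o + 0) = √o)
32*I(3) + n((V(-1) + 3)*3) = 32*0 + √((-7 + 3)*3) = 0 + √(-4*3) = 0 + √(-12) = 0 + 2*I*√3 = 2*I*√3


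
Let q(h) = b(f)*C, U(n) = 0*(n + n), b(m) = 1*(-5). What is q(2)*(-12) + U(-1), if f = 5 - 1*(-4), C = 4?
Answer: 240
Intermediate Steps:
f = 9 (f = 5 + 4 = 9)
b(m) = -5
U(n) = 0 (U(n) = 0*(2*n) = 0)
q(h) = -20 (q(h) = -5*4 = -20)
q(2)*(-12) + U(-1) = -20*(-12) + 0 = 240 + 0 = 240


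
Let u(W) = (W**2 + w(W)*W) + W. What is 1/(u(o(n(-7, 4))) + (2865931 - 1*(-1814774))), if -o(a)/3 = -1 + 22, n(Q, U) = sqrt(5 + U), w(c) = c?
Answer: 1/4688580 ≈ 2.1328e-7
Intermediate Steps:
o(a) = -63 (o(a) = -3*(-1 + 22) = -3*21 = -63)
u(W) = W + 2*W**2 (u(W) = (W**2 + W*W) + W = (W**2 + W**2) + W = 2*W**2 + W = W + 2*W**2)
1/(u(o(n(-7, 4))) + (2865931 - 1*(-1814774))) = 1/(-63*(1 + 2*(-63)) + (2865931 - 1*(-1814774))) = 1/(-63*(1 - 126) + (2865931 + 1814774)) = 1/(-63*(-125) + 4680705) = 1/(7875 + 4680705) = 1/4688580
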